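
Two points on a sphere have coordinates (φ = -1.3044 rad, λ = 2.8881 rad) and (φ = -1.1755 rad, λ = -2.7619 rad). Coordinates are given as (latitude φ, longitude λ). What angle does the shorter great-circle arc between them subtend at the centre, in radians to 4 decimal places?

0.2370 rad

With latitudes φ₁ = -74.737°, φ₂ = -67.351° and longitude difference Δλ = 36.279°:
cos c = sin φ₁ sin φ₂ + cos φ₁ cos φ₂ cos Δλ = (-0.9647)(-0.9229) + (0.2633)(0.3851)(0.8061) = 0.97205,
so c = arccos(0.97205) = 0.23698 rad.
So the angular separation is 0.2370 rad.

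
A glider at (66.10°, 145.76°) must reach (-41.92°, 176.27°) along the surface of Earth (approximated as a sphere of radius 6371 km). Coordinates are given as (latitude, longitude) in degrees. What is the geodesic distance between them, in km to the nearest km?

12293 km

In radians: φ₁ = 1.1537, φ₂ = -0.7316, Δλ = 30.510° = 0.5325 rad.
cos c = sin φ₁ sin φ₂ + cos φ₁ cos φ₂ cos Δλ = (0.9143)(-0.6681) + (0.4051)(0.7441)(0.8615) = -0.35109,
so c = arccos(-0.35109) = 1.92953 rad.
Distance = R·c = 6371 × 1.9295 ≈ 12293 km.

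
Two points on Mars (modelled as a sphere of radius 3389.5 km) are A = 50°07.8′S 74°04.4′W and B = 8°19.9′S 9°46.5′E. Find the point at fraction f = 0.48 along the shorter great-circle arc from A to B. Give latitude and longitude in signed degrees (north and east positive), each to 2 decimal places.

-37.40°, -22.89°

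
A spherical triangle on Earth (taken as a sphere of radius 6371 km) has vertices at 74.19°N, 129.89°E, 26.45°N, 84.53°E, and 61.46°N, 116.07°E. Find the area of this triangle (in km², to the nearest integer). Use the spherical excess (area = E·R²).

1870168 km²

Side lengths (central angles): a = 0.7138, b = 0.2387, c = 0.9273 rad; semiperimeter s = 0.9399.
By l'Huilier's theorem, tan(E/4) = √[tan(s/2) tan((s−a)/2) tan((s−b)/2) tan((s−c)/2)], giving spherical excess E = 0.0461 rad.
Area = E·R² = 0.0461 × (6371)² ≈ 1870168 km².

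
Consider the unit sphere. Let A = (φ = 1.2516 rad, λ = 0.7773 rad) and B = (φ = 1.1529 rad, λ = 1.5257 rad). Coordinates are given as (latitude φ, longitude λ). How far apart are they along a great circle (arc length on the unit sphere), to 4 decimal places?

With latitudes φ₁ = 71.711°, φ₂ = 66.056° and longitude difference Δλ = 42.880°:
cos c = sin φ₁ sin φ₂ + cos φ₁ cos φ₂ cos Δλ = (0.9495)(0.9139) + (0.3138)(0.4058)(0.7328) = 0.96110,
so c = arccos(0.96110) = 0.27983 rad.
On the unit sphere the arc length equals the central angle: 0.2798.

0.2798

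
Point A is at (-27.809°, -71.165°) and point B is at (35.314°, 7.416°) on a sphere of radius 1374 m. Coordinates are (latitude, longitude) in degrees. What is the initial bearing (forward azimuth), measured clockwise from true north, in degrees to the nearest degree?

Δλ = 78.581° = 1.3715 rad.
y = sin Δλ · cos φ₂ = (0.9802)(0.8160) = 0.7998
x = cos φ₁ sin φ₂ − sin φ₁ cos φ₂ cos Δλ = (0.8845)(0.5781) − (-0.4665)(0.8160)(0.1980) = 0.5867
θ = atan2(y, x) = 53.74°, so the bearing is 54°.

54°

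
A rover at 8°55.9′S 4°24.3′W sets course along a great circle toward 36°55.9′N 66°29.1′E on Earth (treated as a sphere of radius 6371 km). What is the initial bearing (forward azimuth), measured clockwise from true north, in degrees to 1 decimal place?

50.0°

Δλ = 70.890° = 1.2373 rad.
y = sin Δλ · cos φ₂ = (0.9449)(0.7994) = 0.7553
x = cos φ₁ sin φ₂ − sin φ₁ cos φ₂ cos Δλ = (0.9879)(0.6009) − (-0.1553)(0.7994)(0.3274) = 0.6342
θ = atan2(y, x) = 49.98°, so the bearing is 50.0°.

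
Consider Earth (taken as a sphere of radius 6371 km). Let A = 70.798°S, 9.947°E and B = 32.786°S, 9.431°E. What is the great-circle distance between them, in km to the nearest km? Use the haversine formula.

Let φ₁ = -1.2357 rad, φ₂ = -0.5722 rad, and Δλ = -0.0090 rad.
Haversine: a = sin²(Δφ/2) + cos φ₁ cos φ₂ sin²(Δλ/2) = 0.1061 + (0.3289)(0.8407)(0.0000) = 0.10606.
Central angle c = 2·arcsin(√a) = 0.66345 rad.
Distance = R·c = 6371 × 0.6635 ≈ 4227 km.

4227 km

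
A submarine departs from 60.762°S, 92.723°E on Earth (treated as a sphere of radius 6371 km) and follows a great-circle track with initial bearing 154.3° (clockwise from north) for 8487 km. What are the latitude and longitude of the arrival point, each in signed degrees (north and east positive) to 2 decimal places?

-39.34°, -120.29°

Angular distance δ = d/R = 8487/6371 = 1.33213 rad; initial bearing θ = 2.6930 rad.
sin φ₂ = sin φ₁ cos δ + cos φ₁ sin δ cos θ = (-0.8726)(0.2364) + (0.4884)(0.9717)(-0.9011) = -0.6339, so φ₂ = -39.34°.
Δλ = atan2(sin θ sin δ cos φ₁, cos δ − sin φ₁ sin φ₂) = atan2(0.2058, -0.3168) = 146.987°.
λ₂ = 92.723° + 146.987° = 239.71° → -120.29° after wrapping to (−180°, 180°].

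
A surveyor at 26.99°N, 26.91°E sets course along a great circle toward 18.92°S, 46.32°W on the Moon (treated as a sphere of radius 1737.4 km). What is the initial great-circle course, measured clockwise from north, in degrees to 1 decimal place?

245.5°

Δλ = -73.230° = -1.2781 rad.
y = sin Δλ · cos φ₂ = (-0.9575)(0.9460) = -0.9057
x = cos φ₁ sin φ₂ − sin φ₁ cos φ₂ cos Δλ = (0.8911)(-0.3242) − (0.4538)(0.9460)(0.2885) = -0.4128
θ = atan2(y, x) = -114.50°; adding 360° gives 245.5°.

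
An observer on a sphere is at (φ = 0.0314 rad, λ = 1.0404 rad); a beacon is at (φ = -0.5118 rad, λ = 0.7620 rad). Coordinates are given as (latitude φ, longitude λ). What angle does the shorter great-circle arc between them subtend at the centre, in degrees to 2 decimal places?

34.66°

In radians: φ₁ = 0.0314, φ₂ = -0.5118, Δλ = -15.951° = -0.2784 rad.
Haversine: a = sin²(Δφ/2) + cos φ₁ cos φ₂ sin²(Δλ/2) = 0.0720 + (0.9995)(0.8719)(0.0193) = 0.08875.
Central angle c = 2·arcsin(√a) = 0.60499 rad.
So the angular separation is 34.66°.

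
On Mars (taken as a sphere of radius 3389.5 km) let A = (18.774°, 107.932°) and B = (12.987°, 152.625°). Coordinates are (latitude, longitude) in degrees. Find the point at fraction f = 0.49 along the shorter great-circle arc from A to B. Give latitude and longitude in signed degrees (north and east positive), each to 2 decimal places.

Central angle δ = 0.7551 rad. Interpolating on the sphere with fraction f = 0.49:
P = [sin((1−f)δ)·A + sin(fδ)·B] / sin δ = 0.5481·A + 0.5276·B in Cartesian coordinates,
giving P = (-0.6163, 0.7301, 0.2950), i.e. latitude 17.16°, longitude 130.17°.

17.16°, 130.17°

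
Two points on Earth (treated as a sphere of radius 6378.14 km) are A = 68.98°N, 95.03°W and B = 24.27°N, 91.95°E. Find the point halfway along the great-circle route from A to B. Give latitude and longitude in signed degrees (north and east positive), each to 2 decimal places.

The central angle between A and B is δ = 1.5116 rad.
With f = 0.5, the slerp weights are sin((1−f)δ)/sin δ = 0.6871 and sin(fδ)/sin δ = 0.6871.
Weighted sum of the unit vectors: (0.6871)·(-0.0314,-0.3573,0.9335) + (0.6871)·(-0.0310,0.9111,0.4110) = (-0.0429, 0.3805, 0.9238).
Converting back: φ = atan2(z, √(x²+y²)) = 67.49°, λ = atan2(y, x) = 96.44°.

67.49°, 96.44°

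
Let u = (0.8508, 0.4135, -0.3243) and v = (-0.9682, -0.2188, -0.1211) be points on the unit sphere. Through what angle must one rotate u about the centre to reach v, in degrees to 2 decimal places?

u·v = -0.8749; |u| = 1.0000, |v| = 1.0000.
cos θ = (u·v)/(|u||v|) = -0.8750, so θ = 151.04°.

151.04°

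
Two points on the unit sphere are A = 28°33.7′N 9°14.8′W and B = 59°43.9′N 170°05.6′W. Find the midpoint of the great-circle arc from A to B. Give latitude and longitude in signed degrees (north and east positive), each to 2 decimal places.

Central angle δ = 1.5761 rad. Interpolating on the sphere with fraction f = 0.5:
P = [sin((1−f)δ)·A + sin(fδ)·B] / sin δ = 0.7090·A + 0.7090·B in Cartesian coordinates,
giving P = (0.2626, -0.1615, 0.9513), i.e. latitude 72.04°, longitude -31.60°.

72.04°, -31.60°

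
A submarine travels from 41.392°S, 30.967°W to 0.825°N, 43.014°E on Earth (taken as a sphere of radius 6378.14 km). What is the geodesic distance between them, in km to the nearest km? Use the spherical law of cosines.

In radians: φ₁ = -0.7224, φ₂ = 0.0144, Δλ = 73.981° = 1.2912 rad.
cos c = sin φ₁ sin φ₂ + cos φ₁ cos φ₂ cos Δλ = (-0.6612)(0.0144) + (0.7502)(0.9999)(0.2760) = 0.19748,
so c = arccos(0.19748) = 1.37201 rad.
Distance = R·c = 6378.14 × 1.3720 ≈ 8751 km.

8751 km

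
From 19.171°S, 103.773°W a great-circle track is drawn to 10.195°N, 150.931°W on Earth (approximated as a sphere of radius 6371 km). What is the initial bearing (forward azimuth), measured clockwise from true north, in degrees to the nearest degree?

298°

With φ₁ = -0.3346, φ₂ = 0.1779, Δλ = -0.8231 rad, the forward-azimuth formula gives
θ = atan2( sin Δλ cos φ₂ , cos φ₁ sin φ₂ − sin φ₁ cos φ₂ cos Δλ ) = atan2(-0.7217, 0.3870) = -61.80°.
Adding 360° brings this into [0°, 360°): 298°.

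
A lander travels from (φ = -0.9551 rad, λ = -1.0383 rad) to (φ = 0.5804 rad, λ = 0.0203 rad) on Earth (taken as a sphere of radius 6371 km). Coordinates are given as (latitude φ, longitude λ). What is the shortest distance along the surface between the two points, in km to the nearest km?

In radians: φ₁ = -0.9551, φ₂ = 0.5804, Δλ = 60.653° = 1.0586 rad.
cos c = sin φ₁ sin φ₂ + cos φ₁ cos φ₂ cos Δλ = (-0.8164)(0.5484) + (0.5775)(0.8362)(0.4901) = -0.21097,
so c = arccos(-0.21097) = 1.78337 rad.
Distance = R·c = 6371 × 1.7834 ≈ 11362 km.

11362 km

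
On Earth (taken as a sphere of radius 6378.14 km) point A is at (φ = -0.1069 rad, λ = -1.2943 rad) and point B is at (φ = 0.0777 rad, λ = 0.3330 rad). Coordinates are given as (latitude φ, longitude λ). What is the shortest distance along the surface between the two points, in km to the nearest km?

In radians: φ₁ = -0.1069, φ₂ = 0.0777, Δλ = 93.237° = 1.6273 rad.
Haversine: a = sin²(Δφ/2) + cos φ₁ cos φ₂ sin²(Δλ/2) = 0.0085 + (0.9943)(0.9970)(0.5282) = 0.53213.
Central angle c = 2·arcsin(√a) = 1.63510 rad.
Distance = R·c = 6378.14 × 1.6351 ≈ 10429 km.

10429 km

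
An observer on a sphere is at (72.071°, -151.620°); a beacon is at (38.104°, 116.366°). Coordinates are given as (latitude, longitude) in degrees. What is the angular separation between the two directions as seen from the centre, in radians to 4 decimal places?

In radians: φ₁ = 1.2579, φ₂ = 0.6650, Δλ = -92.014° = -1.6059 rad.
Haversine: a = sin²(Δφ/2) + cos φ₁ cos φ₂ sin²(Δλ/2) = 0.0853 + (0.3078)(0.7869)(0.5176) = 0.21069.
Central angle c = 2·arcsin(√a) = 0.95377 rad.
So the angular separation is 0.9538 rad.

0.9538 rad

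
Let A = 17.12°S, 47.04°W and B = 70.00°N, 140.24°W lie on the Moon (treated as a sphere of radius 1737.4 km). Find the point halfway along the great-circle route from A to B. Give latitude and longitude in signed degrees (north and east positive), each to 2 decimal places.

The central angle between A and B is δ = 1.8701 rad.
With f = 0.5, the slerp weights are sin((1−f)δ)/sin δ = 0.8421 and sin(fδ)/sin δ = 0.8421.
Weighted sum of the unit vectors: (0.8421)·(0.6513,-0.6994,-0.2944) + (0.8421)·(-0.2629,-0.2187,0.9397) = (0.3270, -0.7731, 0.5434).
Converting back: φ = atan2(z, √(x²+y²)) = 32.92°, λ = atan2(y, x) = -67.07°.

32.92°, -67.07°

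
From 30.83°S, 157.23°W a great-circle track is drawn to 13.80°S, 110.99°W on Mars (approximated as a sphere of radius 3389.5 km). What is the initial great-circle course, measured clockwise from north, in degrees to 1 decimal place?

78.8°

With φ₁ = -0.5381, φ₂ = -0.2409, Δλ = 0.8070 rad, the forward-azimuth formula gives
θ = atan2( sin Δλ cos φ₂ , cos φ₁ sin φ₂ − sin φ₁ cos φ₂ cos Δλ ) = atan2(0.7014, 0.1394) = 78.76°.
So the initial bearing is 78.8°.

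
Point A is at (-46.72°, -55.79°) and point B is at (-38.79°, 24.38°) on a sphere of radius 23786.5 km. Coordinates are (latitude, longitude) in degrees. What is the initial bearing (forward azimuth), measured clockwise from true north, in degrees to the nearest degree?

Δλ = 80.170° = 1.3992 rad.
y = sin Δλ · cos φ₂ = (0.9853)(0.7794) = 0.7680
x = cos φ₁ sin φ₂ − sin φ₁ cos φ₂ cos Δλ = (0.6856)(-0.6265) − (-0.7280)(0.7794)(0.1707) = -0.3326
θ = atan2(y, x) = 113.42°, so the bearing is 113°.

113°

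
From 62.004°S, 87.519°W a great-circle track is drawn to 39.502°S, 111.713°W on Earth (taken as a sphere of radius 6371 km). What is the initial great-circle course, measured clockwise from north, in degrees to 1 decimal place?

315.6°

Δλ = -24.194° = -0.4223 rad.
y = sin Δλ · cos φ₂ = (-0.4098)(0.7716) = -0.3162
x = cos φ₁ sin φ₂ − sin φ₁ cos φ₂ cos Δλ = (0.4694)(-0.6361) − (-0.8830)(0.7716)(0.9122) = 0.3229
θ = atan2(y, x) = -44.40°; adding 360° gives 315.6°.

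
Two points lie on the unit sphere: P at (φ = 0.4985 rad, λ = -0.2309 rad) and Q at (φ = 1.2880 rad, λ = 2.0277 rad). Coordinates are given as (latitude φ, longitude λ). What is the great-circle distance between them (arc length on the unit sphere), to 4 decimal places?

In radians: φ₁ = 0.4985, φ₂ = 1.2880, Δλ = 129.408° = 2.2586 rad.
cos c = sin φ₁ sin φ₂ + cos φ₁ cos φ₂ cos Δλ = (0.4781)(0.9603) + (0.8783)(0.2790)(-0.6348) = 0.30353,
so c = arccos(0.30353) = 1.26240 rad.
On the unit sphere the arc length equals the central angle: 1.2624.

1.2624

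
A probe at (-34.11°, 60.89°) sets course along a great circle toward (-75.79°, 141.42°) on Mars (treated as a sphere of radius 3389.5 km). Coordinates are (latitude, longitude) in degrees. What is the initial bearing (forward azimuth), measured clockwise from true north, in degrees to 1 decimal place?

Δλ = 80.530° = 1.4055 rad.
y = sin Δλ · cos φ₂ = (0.9864)(0.2455) = 0.2421
x = cos φ₁ sin φ₂ − sin φ₁ cos φ₂ cos Δλ = (0.8280)(-0.9694) − (-0.5608)(0.2455)(0.1645) = -0.7800
θ = atan2(y, x) = 162.75°, so the bearing is 162.8°.

162.8°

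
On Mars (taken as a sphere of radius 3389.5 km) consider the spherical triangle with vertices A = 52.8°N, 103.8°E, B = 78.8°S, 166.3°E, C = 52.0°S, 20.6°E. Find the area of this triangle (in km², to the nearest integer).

21612856 km²

Side lengths (central angles): a = 0.8309, b = 2.1940, c = 2.3849 rad; semiperimeter s = 2.7049.
By l'Huilier's theorem, tan(E/4) = √[tan(s/2) tan((s−a)/2) tan((s−b)/2) tan((s−c)/2)], giving spherical excess E = 1.8812 rad.
Area = E·R² = 1.8812 × (3389.5)² ≈ 21612856 km².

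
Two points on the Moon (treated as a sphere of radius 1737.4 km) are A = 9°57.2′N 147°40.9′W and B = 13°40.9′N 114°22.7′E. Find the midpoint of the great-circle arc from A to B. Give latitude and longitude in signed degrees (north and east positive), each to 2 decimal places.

17.68°, 163.80°

Central angle δ = 1.6622 rad. Interpolating on the sphere with fraction f = 0.5:
P = [sin((1−f)δ)·A + sin(fδ)·B] / sin δ = 0.7418·A + 0.7418·B in Cartesian coordinates,
giving P = (-0.9149, 0.2659, 0.3037), i.e. latitude 17.68°, longitude 163.80°.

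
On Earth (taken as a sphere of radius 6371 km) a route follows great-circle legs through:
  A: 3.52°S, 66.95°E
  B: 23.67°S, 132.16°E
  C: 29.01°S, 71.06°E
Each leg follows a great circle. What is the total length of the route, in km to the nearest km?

Leg A→B: central angle 1.1506 rad, distance 7330.4 km.
Leg B→C: central angle 0.9499 rad, distance 6051.6 km.
Total: 7330.4 + 6051.6 ≈ 13382 km.

13382 km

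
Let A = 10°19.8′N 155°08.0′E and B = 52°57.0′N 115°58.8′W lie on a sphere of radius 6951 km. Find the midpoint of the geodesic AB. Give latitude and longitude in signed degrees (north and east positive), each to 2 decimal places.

40.03°, -173.69°

The central angle between A and B is δ = 1.4155 rad.
With f = 0.5, the slerp weights are sin((1−f)δ)/sin δ = 0.6581 and sin(fδ)/sin δ = 0.6581.
Weighted sum of the unit vectors: (0.6581)·(-0.8926,0.4137,0.1793) + (0.6581)·(-0.2639,-0.5416,0.7981) = (-0.7611, -0.0842, 0.6432).
Converting back: φ = atan2(z, √(x²+y²)) = 40.03°, λ = atan2(y, x) = -173.69°.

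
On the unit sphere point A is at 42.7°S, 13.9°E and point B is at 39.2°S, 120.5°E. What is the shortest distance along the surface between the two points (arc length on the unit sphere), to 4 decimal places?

1.3016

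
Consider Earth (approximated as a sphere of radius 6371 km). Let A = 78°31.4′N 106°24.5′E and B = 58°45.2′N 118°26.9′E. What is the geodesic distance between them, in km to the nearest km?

In radians: φ₁ = 1.3705, φ₂ = 1.0254, Δλ = 12.040° = 0.2101 rad.
Haversine: a = sin²(Δφ/2) + cos φ₁ cos φ₂ sin²(Δλ/2) = 0.0295 + (0.1990)(0.5187)(0.0110) = 0.03061.
Central angle c = 2·arcsin(√a) = 0.35170 rad.
Distance = R·c = 6371 × 0.3517 ≈ 2241 km.

2241 km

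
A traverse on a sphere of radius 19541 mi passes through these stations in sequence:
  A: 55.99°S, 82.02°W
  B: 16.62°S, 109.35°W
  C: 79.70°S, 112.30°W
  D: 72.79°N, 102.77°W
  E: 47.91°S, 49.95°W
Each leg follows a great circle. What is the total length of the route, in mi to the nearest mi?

131737 mi

Leg A→B: central angle 0.7767 rad, distance 15177.3 mi.
Leg B→C: central angle 1.1012 rad, distance 21518.7 mi.
Leg C→D: central angle 2.6630 rad, distance 52038.4 mi.
Leg D→E: central angle 2.2006 rad, distance 43002.6 mi.
Total: 15177.3 + 21518.7 + 52038.4 + 43002.6 ≈ 131737 mi.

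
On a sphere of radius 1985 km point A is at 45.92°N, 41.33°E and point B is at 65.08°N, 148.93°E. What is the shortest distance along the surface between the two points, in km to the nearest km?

In radians: φ₁ = 0.8015, φ₂ = 1.1359, Δλ = 107.600° = 1.8780 rad.
cos c = sin φ₁ sin φ₂ + cos φ₁ cos φ₂ cos Δλ = (0.7184)(0.9069) + (0.6957)(0.4214)(-0.3024) = 0.56286,
so c = arccos(0.56286) = 0.97296 rad.
Distance = R·c = 1985 × 0.9730 ≈ 1931 km.

1931 km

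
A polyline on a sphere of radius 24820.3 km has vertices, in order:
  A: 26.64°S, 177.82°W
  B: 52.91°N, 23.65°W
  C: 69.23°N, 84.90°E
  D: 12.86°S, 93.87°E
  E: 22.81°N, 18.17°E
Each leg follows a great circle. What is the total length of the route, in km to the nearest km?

Leg A→B: central angle 2.5734 rad, distance 63872.0 km.
Leg B→C: central angle 0.8260 rad, distance 20501.9 km.
Leg C→D: central angle 1.4370 rad, distance 35667.0 km.
Leg D→E: central angle 1.4347 rad, distance 35609.4 km.
Total: 63872.0 + 20501.9 + 35667.0 + 35609.4 ≈ 155650 km.

155650 km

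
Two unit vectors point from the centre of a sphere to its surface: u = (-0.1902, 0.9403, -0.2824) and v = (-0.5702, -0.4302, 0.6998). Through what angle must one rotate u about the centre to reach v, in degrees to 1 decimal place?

u·v = -0.4937; |u| = 1.0000, |v| = 1.0000.
cos θ = (u·v)/(|u||v|) = -0.4937, so θ = 119.6°.

119.6°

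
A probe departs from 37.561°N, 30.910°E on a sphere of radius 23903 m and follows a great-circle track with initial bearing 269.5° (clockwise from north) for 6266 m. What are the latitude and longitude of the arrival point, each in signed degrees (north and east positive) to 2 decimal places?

35.94°, 12.24°

Angular distance δ = d/R = 6266/23903 = 0.26214 rad; initial bearing θ = 4.7037 rad.
sin φ₂ = sin φ₁ cos δ + cos φ₁ sin δ cos θ = (0.6096)(0.9658) + (0.7927)(0.2592)(-0.0087) = 0.5870, so φ₂ = 35.94°.
Δλ = atan2(sin θ sin δ cos φ₁, cos δ − sin φ₁ sin φ₂) = atan2(-0.2054, 0.6080) = -18.668°.
λ₂ = 30.910° − 18.668° = 12.24°.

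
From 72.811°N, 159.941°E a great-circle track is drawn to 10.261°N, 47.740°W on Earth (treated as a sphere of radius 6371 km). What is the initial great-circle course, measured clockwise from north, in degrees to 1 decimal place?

27.3°

Δλ = 152.319° = 2.6585 rad.
y = sin Δλ · cos φ₂ = (0.4645)(0.9840) = 0.4571
x = cos φ₁ sin φ₂ − sin φ₁ cos φ₂ cos Δλ = (0.2955)(0.1781) − (0.9553)(0.9840)(-0.8855) = 0.8851
θ = atan2(y, x) = 27.31°, so the bearing is 27.3°.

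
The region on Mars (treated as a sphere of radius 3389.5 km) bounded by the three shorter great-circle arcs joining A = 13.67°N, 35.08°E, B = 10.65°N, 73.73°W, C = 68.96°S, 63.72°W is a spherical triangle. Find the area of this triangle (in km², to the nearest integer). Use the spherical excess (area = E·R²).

Side lengths (central angles): a = 1.3949, b = 1.8483, c = 1.8382 rad; semiperimeter s = 2.5407.
By l'Huilier's theorem, tan(E/4) = √[tan(s/2) tan((s−a)/2) tan((s−b)/2) tan((s−c)/2)], giving spherical excess E = 1.9326 rad.
Area = E·R² = 1.9326 × (3389.5)² ≈ 22202807 km².

22202807 km²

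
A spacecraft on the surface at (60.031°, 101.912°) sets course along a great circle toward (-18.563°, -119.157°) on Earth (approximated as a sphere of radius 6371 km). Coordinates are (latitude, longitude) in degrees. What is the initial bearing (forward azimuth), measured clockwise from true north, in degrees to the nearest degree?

54°

Δλ = 138.931° = 2.4248 rad.
y = sin Δλ · cos φ₂ = (0.6570)(0.9480) = 0.6228
x = cos φ₁ sin φ₂ − sin φ₁ cos φ₂ cos Δλ = (0.4995)(-0.3183) − (0.8663)(0.9480)(-0.7539) = 0.4601
θ = atan2(y, x) = 53.54°, so the bearing is 54°.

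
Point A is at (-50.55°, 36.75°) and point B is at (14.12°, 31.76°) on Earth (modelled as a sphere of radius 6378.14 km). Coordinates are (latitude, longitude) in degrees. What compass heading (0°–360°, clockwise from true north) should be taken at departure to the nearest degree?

With φ₁ = -0.8823, φ₂ = 0.2464, Δλ = -0.0871 rad, the forward-azimuth formula gives
θ = atan2( sin Δλ cos φ₂ , cos φ₁ sin φ₂ − sin φ₁ cos φ₂ cos Δλ ) = atan2(-0.0844, 0.9010) = -5.35°.
Adding 360° brings this into [0°, 360°): 355°.

355°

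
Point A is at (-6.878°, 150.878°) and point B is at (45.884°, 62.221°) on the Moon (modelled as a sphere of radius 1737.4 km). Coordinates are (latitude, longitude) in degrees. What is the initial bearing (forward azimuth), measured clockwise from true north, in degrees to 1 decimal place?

315.8°

Δλ = -88.657° = -1.5474 rad.
y = sin Δλ · cos φ₂ = (-0.9997)(0.6961) = -0.6959
x = cos φ₁ sin φ₂ − sin φ₁ cos φ₂ cos Δλ = (0.9928)(0.7179) − (-0.1198)(0.6961)(0.0234) = 0.7147
θ = atan2(y, x) = -44.24°; adding 360° gives 315.8°.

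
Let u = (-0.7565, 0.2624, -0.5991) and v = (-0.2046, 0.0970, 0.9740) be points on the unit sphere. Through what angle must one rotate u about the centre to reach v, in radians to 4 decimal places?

u·v = -0.4033; |u| = 1.0000, |v| = 1.0000.
cos θ = (u·v)/(|u||v|) = -0.4033, so θ = 1.9859 rad.

1.9859 rad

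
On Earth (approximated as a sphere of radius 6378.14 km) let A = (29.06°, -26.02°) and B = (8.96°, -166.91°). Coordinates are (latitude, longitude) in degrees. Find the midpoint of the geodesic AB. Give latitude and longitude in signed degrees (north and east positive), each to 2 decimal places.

45.41°, -106.22°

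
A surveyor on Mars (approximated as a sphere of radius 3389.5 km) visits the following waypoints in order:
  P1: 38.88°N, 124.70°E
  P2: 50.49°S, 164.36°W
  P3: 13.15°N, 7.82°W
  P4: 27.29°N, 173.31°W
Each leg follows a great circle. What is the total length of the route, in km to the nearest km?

22720 km

Leg P1→P2: central angle 1.8992 rad, distance 6437.4 km.
Leg P2→P3: central angle 2.4096 rad, distance 8167.3 km.
Leg P3→P4: central angle 2.3942 rad, distance 8115.2 km.
Total: 6437.4 + 8167.3 + 8115.2 ≈ 22720 km.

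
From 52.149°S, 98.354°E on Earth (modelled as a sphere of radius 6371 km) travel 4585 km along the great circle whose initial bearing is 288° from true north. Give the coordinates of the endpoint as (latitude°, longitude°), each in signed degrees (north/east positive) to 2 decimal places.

Angular distance δ = d/R = 4585/6371 = 0.71967 rad; initial bearing θ = 5.0265 rad.
sin φ₂ = sin φ₁ cos δ + cos φ₁ sin δ cos θ = (-0.7896)(0.7520) + (0.6136)(0.6591)(0.3090) = -0.4688, so φ₂ = -27.96°.
Δλ = atan2(sin θ sin δ cos φ₁, cos δ − sin φ₁ sin φ₂) = atan2(-0.3847, 0.3818) = -45.211°.
λ₂ = 98.354° − 45.211° = 53.14°.

-27.96°, 53.14°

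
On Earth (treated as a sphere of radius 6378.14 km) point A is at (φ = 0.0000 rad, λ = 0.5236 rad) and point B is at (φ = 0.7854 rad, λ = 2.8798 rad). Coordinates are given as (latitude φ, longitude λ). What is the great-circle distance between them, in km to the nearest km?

In radians: φ₁ = 0.0000, φ₂ = 0.7854, Δλ = 135.000° = 2.3562 rad.
cos c = sin φ₁ sin φ₂ + cos φ₁ cos φ₂ cos Δλ = (0.0000)(0.7071) + (1.0000)(0.7071)(-0.7071) = -0.50000,
so c = arccos(-0.50000) = 2.09440 rad.
Distance = R·c = 6378.14 × 2.0944 ≈ 13358 km.

13358 km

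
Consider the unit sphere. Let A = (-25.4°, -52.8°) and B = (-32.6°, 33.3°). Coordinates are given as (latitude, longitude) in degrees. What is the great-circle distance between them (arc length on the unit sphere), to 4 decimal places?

1.2840

Let φ₁ = -0.4433 rad, φ₂ = -0.5690 rad, and Δλ = 1.5027 rad.
cos c = sin φ₁ sin φ₂ + cos φ₁ cos φ₂ cos Δλ = (-0.4289)(-0.5388) + (0.9033)(0.8425)(0.0680) = 0.28286,
so c = arccos(0.28286) = 1.28402 rad.
On the unit sphere the arc length equals the central angle: 1.2840.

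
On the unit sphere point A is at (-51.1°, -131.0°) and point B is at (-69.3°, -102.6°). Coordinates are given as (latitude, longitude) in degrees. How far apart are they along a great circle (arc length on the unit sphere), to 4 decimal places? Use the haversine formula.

Let φ₁ = -0.8919 rad, φ₂ = -1.2095 rad, and Δλ = 0.4957 rad.
Haversine: a = sin²(Δφ/2) + cos φ₁ cos φ₂ sin²(Δλ/2) = 0.0250 + (0.6280)(0.3535)(0.0602) = 0.03837.
Central angle c = 2·arcsin(√a) = 0.39432 rad.
On the unit sphere the arc length equals the central angle: 0.3943.

0.3943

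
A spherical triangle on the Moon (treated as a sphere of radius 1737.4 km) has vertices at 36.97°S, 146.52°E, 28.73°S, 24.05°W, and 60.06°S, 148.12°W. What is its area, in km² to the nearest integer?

1965346 km²

Side lengths (central angles): a = 1.3986, b = 0.8129, c = 1.9845 rad; semiperimeter s = 2.0980.
By l'Huilier's theorem, tan(E/4) = √[tan(s/2) tan((s−a)/2) tan((s−b)/2) tan((s−c)/2)], giving spherical excess E = 0.6511 rad.
Area = E·R² = 0.6511 × (1737.4)² ≈ 1965346 km².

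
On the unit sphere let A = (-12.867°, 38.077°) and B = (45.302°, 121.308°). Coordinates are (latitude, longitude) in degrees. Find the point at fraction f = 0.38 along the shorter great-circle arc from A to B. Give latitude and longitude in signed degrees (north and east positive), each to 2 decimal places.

The central angle between A and B is δ = 1.6483 rad.
With f = 0.38, the slerp weights are sin((1−f)δ)/sin δ = 0.8557 and sin(fδ)/sin δ = 0.5880.
Weighted sum of the unit vectors: (0.8557)·(0.7674,0.6012,-0.2227) + (0.5880)·(-0.3655,0.6009,0.7108) = (0.4418, 0.8678, 0.2274).
Converting back: φ = atan2(z, √(x²+y²)) = 13.14°, λ = atan2(y, x) = 63.02°.

13.14°, 63.02°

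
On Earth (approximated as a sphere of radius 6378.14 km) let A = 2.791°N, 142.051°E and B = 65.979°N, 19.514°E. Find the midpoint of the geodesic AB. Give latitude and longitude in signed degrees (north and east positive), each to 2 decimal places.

48.47°, 118.30°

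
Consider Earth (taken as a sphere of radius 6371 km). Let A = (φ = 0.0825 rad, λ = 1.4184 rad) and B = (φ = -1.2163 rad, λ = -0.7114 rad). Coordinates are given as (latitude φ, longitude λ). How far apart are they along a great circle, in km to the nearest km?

11688 km

In radians: φ₁ = 0.0825, φ₂ = -1.2163, Δλ = -122.029° = -2.1298 rad.
cos c = sin φ₁ sin φ₂ + cos φ₁ cos φ₂ cos Δλ = (0.0824)(-0.9378) + (0.9966)(0.3471)(-0.5303) = -0.26075,
so c = arccos(-0.26075) = 1.83459 rad.
Distance = R·c = 6371 × 1.8346 ≈ 11688 km.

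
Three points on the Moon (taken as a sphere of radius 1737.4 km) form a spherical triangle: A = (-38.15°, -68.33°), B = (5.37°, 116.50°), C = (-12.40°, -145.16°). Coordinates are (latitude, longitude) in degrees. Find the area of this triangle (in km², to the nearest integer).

6199434 km²

Side lengths (central angles): a = 1.7326, b = 1.2581, c = 2.5644 rad; semiperimeter s = 2.7775.
By l'Huilier's theorem, tan(E/4) = √[tan(s/2) tan((s−a)/2) tan((s−b)/2) tan((s−c)/2)], giving spherical excess E = 2.0538 rad.
Area = E·R² = 2.0538 × (1737.4)² ≈ 6199434 km².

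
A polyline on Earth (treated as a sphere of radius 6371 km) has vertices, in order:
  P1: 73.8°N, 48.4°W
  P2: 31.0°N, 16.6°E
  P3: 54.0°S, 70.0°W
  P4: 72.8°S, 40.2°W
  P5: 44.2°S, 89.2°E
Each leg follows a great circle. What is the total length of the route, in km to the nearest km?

27424 km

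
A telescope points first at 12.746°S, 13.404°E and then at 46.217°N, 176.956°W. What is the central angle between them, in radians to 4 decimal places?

2.5378 rad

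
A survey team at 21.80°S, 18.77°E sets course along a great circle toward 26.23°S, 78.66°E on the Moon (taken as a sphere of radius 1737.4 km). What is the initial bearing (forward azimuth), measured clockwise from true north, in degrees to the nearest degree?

Δλ = 59.890° = 1.0453 rad.
y = sin Δλ · cos φ₂ = (0.8651)(0.8970) = 0.7760
x = cos φ₁ sin φ₂ − sin φ₁ cos φ₂ cos Δλ = (0.9285)(-0.4420) − (-0.3714)(0.8970)(0.5017) = -0.2433
θ = atan2(y, x) = 107.40°, so the bearing is 107°.

107°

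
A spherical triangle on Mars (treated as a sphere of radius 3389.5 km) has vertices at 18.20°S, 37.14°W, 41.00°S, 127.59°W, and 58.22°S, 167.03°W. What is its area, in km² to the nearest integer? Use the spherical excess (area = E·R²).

4916532 km²

Side lengths (central angles): a = 0.5263, b = 1.6262, c = 1.3702 rad; semiperimeter s = 1.7613.
By l'Huilier's theorem, tan(E/4) = √[tan(s/2) tan((s−a)/2) tan((s−b)/2) tan((s−c)/2)], giving spherical excess E = 0.4279 rad.
Area = E·R² = 0.4279 × (3389.5)² ≈ 4916532 km².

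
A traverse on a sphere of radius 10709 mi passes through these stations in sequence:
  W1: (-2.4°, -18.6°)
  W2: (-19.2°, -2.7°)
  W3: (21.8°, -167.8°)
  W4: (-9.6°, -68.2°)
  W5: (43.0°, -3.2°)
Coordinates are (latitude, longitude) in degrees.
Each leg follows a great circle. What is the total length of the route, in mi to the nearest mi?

69172 mi

Leg W1→W2: central angle 0.3996 rad, distance 4279.2 mi.
Leg W2→W3: central angle 2.8939 rad, distance 30991.1 mi.
Leg W3→W4: central angle 1.7871 rad, distance 19137.9 mi.
Leg W4→W5: central angle 1.3786 rad, distance 14763.4 mi.
Total: 4279.2 + 30991.1 + 19137.9 + 14763.4 ≈ 69172 mi.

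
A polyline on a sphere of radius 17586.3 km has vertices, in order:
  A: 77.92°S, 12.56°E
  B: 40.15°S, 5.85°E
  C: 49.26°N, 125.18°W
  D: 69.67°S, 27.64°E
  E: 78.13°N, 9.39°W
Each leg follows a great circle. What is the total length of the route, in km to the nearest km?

Leg A→B: central angle 0.6610 rad, distance 11624.5 km.
Leg B→C: central angle 2.5253 rad, distance 44410.2 km.
Leg C→D: central angle 2.7194 rad, distance 47823.8 km.
Leg D→E: central angle 2.6073 rad, distance 45852.0 km.
Total: 11624.5 + 44410.2 + 47823.8 + 45852.0 ≈ 149710 km.

149710 km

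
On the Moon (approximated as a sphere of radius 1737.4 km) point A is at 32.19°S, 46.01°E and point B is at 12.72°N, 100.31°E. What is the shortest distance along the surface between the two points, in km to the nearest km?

2081 km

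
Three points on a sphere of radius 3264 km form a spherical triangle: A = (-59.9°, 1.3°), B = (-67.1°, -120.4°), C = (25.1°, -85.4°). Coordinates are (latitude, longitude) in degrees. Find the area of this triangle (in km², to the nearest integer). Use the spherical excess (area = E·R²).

10380210 km²

Side lengths (central angles): a = 1.6731, b = 1.9186, c = 0.8032 rad; semiperimeter s = 2.1974.
By l'Huilier's theorem, tan(E/4) = √[tan(s/2) tan((s−a)/2) tan((s−b)/2) tan((s−c)/2)], giving spherical excess E = 0.9743 rad.
Area = E·R² = 0.9743 × (3264)² ≈ 10380210 km².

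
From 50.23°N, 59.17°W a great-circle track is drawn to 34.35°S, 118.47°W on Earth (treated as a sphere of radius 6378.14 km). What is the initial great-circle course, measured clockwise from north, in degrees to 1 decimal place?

Δλ = -59.300° = -1.0350 rad.
y = sin Δλ · cos φ₂ = (-0.8599)(0.8256) = -0.7099
x = cos φ₁ sin φ₂ − sin φ₁ cos φ₂ cos Δλ = (0.6397)(-0.5642) − (0.7686)(0.8256)(0.5105) = -0.6849
θ = atan2(y, x) = -133.97°; adding 360° gives 226.0°.

226.0°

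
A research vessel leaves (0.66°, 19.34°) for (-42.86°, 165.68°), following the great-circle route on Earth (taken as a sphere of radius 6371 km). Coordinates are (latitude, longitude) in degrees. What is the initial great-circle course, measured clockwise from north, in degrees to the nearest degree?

149°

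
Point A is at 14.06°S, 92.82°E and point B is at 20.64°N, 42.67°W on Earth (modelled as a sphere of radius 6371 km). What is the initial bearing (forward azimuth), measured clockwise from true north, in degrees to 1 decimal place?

285.3°

Δλ = -135.490° = -2.3647 rad.
y = sin Δλ · cos φ₂ = (-0.7010)(0.9358) = -0.6560
x = cos φ₁ sin φ₂ − sin φ₁ cos φ₂ cos Δλ = (0.9700)(0.3525) − (-0.2429)(0.9358)(-0.7131) = 0.1798
θ = atan2(y, x) = -74.67°; adding 360° gives 285.3°.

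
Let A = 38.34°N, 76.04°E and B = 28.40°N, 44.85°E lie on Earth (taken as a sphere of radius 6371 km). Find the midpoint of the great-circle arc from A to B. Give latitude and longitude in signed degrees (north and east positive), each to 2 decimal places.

The central angle between A and B is δ = 0.4837 rad.
With f = 0.5, the slerp weights are sin((1−f)δ)/sin δ = 0.5150 and sin(fδ)/sin δ = 0.5150.
Weighted sum of the unit vectors: (0.5150)·(0.1892,0.7612,0.6203) + (0.5150)·(0.6236,0.6204,0.4756) = (0.4186, 0.7115, 0.5644).
Converting back: φ = atan2(z, √(x²+y²)) = 34.36°, λ = atan2(y, x) = 59.53°.

34.36°, 59.53°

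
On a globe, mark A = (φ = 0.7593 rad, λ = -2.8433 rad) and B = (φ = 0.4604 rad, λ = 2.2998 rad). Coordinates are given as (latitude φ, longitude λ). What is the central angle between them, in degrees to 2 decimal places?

54.75°

With latitudes φ₁ = 43.505°, φ₂ = 26.379° and longitude difference Δλ = -65.322°:
Haversine: a = sin²(Δφ/2) + cos φ₁ cos φ₂ sin²(Δλ/2) = 0.0222 + (0.7253)(0.8959)(0.2912) = 0.21142.
Central angle c = 2·arcsin(√a) = 0.95554 rad.
So the angular separation is 54.75°.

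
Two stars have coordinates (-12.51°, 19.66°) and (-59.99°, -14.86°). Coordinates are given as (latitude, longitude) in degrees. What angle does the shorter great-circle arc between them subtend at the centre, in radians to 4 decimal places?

0.9399 rad

In radians: φ₁ = -0.2183, φ₂ = -1.0470, Δλ = -34.520° = -0.6025 rad.
Haversine: a = sin²(Δφ/2) + cos φ₁ cos φ₂ sin²(Δλ/2) = 0.1621 + (0.9763)(0.5002)(0.0880) = 0.20506.
Central angle c = 2·arcsin(√a) = 0.93989 rad.
So the angular separation is 0.9399 rad.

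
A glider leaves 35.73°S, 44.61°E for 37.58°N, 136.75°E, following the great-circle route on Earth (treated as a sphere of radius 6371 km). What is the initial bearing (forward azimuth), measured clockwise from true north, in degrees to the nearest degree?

59°

With φ₁ = -0.6236, φ₂ = 0.6559, Δλ = 1.6081 rad, the forward-azimuth formula gives
θ = atan2( sin Δλ cos φ₂ , cos φ₁ sin φ₂ − sin φ₁ cos φ₂ cos Δλ ) = atan2(0.7919, 0.4778) = 58.90°.
So the initial bearing is 59°.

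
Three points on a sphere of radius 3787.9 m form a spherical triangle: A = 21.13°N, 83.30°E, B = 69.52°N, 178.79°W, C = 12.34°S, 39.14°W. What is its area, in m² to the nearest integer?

Side lengths (central angles): a = 2.0496, b = 2.1722, c = 1.2737 rad; semiperimeter s = 2.7477.
By l'Huilier's theorem, tan(E/4) = √[tan(s/2) tan((s−a)/2) tan((s−b)/2) tan((s−c)/2)], giving spherical excess E = 2.4431 rad.
Area = E·R² = 2.4431 × (3787.9)² ≈ 35053457 m².

35053457 m²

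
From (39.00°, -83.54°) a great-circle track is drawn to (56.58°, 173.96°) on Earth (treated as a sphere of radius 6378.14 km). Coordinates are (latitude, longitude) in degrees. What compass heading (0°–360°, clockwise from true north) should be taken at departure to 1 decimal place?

Δλ = -102.500° = -1.7890 rad.
y = sin Δλ · cos φ₂ = (-0.9763)(0.5508) = -0.5377
x = cos φ₁ sin φ₂ − sin φ₁ cos φ₂ cos Δλ = (0.7771)(0.8347) − (0.6293)(0.5508)(-0.2164) = 0.7237
θ = atan2(y, x) = -36.61°; adding 360° gives 323.4°.

323.4°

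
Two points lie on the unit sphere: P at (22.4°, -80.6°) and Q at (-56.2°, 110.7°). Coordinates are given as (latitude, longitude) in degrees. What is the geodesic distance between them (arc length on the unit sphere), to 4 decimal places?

2.5340

With latitudes φ₁ = 22.400°, φ₂ = -56.200° and longitude difference Δλ = -168.700°:
cos c = sin φ₁ sin φ₂ + cos φ₁ cos φ₂ cos Δλ = (0.3811)(-0.8310) + (0.9245)(0.5563)(-0.9806) = -0.82101,
so c = arccos(-0.82101) = 2.53398 rad.
On the unit sphere the arc length equals the central angle: 2.5340.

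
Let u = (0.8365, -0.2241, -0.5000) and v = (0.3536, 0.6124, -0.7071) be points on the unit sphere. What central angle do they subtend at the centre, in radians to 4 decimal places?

1.0332 rad

u·v = 0.5121; |u| = 1.0000, |v| = 1.0000.
cos θ = (u·v)/(|u||v|) = 0.5121, so θ = 1.0332 rad.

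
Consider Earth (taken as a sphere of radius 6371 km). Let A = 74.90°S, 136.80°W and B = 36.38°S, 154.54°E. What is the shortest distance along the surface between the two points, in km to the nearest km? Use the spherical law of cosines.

5508 km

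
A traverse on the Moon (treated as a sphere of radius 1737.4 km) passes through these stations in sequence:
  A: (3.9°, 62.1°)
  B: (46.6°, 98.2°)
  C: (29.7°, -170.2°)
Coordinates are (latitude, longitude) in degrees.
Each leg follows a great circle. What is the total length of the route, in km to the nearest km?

Leg A→B: central angle 0.9232 rad, distance 1603.9 km.
Leg B→C: central angle 1.2203 rad, distance 2120.2 km.
Total: 1603.9 + 2120.2 ≈ 3724 km.

3724 km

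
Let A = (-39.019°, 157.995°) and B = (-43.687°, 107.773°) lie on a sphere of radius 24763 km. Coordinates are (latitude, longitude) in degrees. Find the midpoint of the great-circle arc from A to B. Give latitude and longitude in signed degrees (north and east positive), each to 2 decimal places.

The central angle between A and B is δ = 0.6529 rad.
With f = 0.5, the slerp weights are sin((1−f)δ)/sin δ = 0.5279 and sin(fδ)/sin δ = 0.5279.
Weighted sum of the unit vectors: (0.5279)·(-0.7203,0.2911,-0.6296) + (0.5279)·(-0.2207,0.6886,-0.6907) = (-0.4968, 0.5172, -0.6970).
Converting back: φ = atan2(z, √(x²+y²)) = -44.18°, λ = atan2(y, x) = 133.85°.

-44.18°, 133.85°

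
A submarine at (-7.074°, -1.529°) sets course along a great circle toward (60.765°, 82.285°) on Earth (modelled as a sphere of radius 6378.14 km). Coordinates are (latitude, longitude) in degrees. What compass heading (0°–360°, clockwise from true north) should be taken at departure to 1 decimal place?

29.1°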